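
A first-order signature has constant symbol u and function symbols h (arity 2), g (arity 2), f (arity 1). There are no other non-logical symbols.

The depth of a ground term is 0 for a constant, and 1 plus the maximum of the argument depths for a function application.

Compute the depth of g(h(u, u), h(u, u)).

2

depth(h(u, u)) = 1 + max(0, 0) = 1
depth(g(h(u, u), h(u, u))) = 1 + max(1, 1) = 2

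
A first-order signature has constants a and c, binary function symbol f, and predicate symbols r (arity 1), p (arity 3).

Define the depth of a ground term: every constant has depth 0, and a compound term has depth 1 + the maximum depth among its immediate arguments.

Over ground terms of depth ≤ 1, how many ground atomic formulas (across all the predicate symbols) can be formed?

First count ground terms of depth ≤ 1.
If N_k denotes the number of depth-≤k ground terms, the 2 constants give N_0 = 2, and each function symbol of arity r contributes N_{k-1}^r new terms at level k: N_k = 2 + N_{k-1}^2.
N_0 = 2
N_1 = 2 + 2^2 = 6
So |H| = 6.
A ground atom is a predicate applied to a tuple of terms from H, so the count is the sum over predicates of |H|^arity:
  r: 6;  p: 6^3 = 216
Total ground atoms: 6 + 216 = 222.

222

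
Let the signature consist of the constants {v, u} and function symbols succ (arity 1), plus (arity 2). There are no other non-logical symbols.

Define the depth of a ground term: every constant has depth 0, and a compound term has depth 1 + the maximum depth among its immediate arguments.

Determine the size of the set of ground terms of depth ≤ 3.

5552

Write N_k for the number of ground terms of depth ≤ k. A term of depth ≤ k is either a constant or a function symbol applied to arguments of depth ≤ k−1, so N_k = 2 + N_{k-1} + N_{k-1}^2.
N_0 = 2
N_1 = 2 + 2 + 2^2 = 8
N_2 = 2 + 8 + 8^2 = 74
N_3 = 2 + 74 + 74^2 = 5552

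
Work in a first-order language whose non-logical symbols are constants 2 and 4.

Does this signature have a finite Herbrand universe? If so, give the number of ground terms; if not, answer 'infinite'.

2

There are no function symbols, so every ground term is one of the 2 constants.
The Herbrand universe is {2, 4}, which is finite with 2 elements.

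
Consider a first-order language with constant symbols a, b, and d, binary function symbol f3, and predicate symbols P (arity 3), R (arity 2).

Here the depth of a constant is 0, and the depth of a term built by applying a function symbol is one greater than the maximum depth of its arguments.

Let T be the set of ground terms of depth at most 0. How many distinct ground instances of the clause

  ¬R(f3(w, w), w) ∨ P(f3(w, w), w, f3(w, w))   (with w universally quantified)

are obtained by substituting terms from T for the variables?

Ground terms of depth ≤ 0:
  Let N_k count ground terms of depth at most k. Each non-constant term of depth ≤ k is some function symbol applied to depth-≤(k−1) arguments, giving N_k = 3 + N_{k-1}^2.
  N_0 = 3
  Explicitly: a, b, d.
So there are 3 ground terms available for substitution.
There is 1 variable to instantiate (w),  occurring in at least one literal, so different choices give different ground instances.
Number of ground instances = 3.

3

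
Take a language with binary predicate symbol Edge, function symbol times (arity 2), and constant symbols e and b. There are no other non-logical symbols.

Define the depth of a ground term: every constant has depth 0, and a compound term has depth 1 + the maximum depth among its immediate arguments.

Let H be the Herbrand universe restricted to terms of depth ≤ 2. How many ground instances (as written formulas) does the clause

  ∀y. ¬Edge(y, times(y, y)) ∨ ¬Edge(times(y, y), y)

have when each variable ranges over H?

Ground terms of depth ≤ 2:
  If N_k denotes the number of depth-≤k ground terms, the 2 constants give N_0 = 2, and each function symbol of arity r contributes N_{k-1}^r new terms at level k: N_k = 2 + N_{k-1}^2.
  N_0 = 2
  N_1 = 2 + 2^2 = 6
  N_2 = 2 + 6^2 = 38
So there are 38 ground terms available for substitution.
The variable y ranges independently over the available ground terms, and distinct assignments produce distinct instances.
Number of ground instances = 38.

38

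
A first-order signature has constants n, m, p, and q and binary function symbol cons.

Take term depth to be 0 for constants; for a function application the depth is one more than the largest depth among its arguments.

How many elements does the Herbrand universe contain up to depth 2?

404

Let N_k = |{terms of depth ≤ k}|. Then N_0 = 4 and N_k = 4 + N_{k-1}^2 for k ≥ 1 (one summand per function symbol, arity giving the exponent).
N_0 = 4
N_1 = 4 + 4^2 = 20
N_2 = 4 + 20^2 = 404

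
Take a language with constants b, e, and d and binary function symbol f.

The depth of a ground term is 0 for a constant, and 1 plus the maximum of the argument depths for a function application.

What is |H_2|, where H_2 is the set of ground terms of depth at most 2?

147

Let N_k count ground terms of depth at most k. Each non-constant term of depth ≤ k is some function symbol applied to depth-≤(k−1) arguments, giving N_k = 3 + N_{k-1}^2.
N_0 = 3
N_1 = 3 + 3^2 = 12
N_2 = 3 + 12^2 = 147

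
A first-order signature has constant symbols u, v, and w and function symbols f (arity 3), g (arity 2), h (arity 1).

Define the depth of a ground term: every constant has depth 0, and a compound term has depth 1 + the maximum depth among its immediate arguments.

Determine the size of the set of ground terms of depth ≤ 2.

Write N_k for the number of ground terms of depth ≤ k. A term of depth ≤ k is either a constant or a function symbol applied to arguments of depth ≤ k−1, so N_k = 3 + N_{k-1}^3 + N_{k-1}^2 + N_{k-1}.
N_0 = 3
N_1 = 3 + 3^3 + 3^2 + 3 = 42
N_2 = 3 + 42^3 + 42^2 + 42 = 75897

75897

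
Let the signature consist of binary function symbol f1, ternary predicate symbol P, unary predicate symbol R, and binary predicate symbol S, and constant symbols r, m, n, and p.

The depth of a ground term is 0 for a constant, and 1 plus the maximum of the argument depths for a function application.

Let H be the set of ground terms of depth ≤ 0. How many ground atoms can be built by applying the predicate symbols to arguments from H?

First count ground terms of depth ≤ 0.
Count level by level. With function symbols f1/2, the terms of depth ≤ k are the 4 constants together with each function applied to depth-≤(k−1) tuples, so N_k = 4 + N_{k-1}^2.
N_0 = 4
Explicitly: r, m, n, p.
So |H| = 4.
For each predicate symbol, the number of ground atoms is |H| raised to its arity; summing:
  P: 4^3 = 64;  R: 4;  S: 4^2 = 16
Total ground atoms: 64 + 4 + 16 = 84.

84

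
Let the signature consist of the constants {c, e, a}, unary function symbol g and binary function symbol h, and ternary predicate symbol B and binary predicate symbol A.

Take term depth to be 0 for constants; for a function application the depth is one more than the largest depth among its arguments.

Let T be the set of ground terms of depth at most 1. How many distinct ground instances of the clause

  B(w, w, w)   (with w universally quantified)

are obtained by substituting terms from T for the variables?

15

Ground terms of depth ≤ 1:
  Count level by level. With function symbols g/1, h/2, the terms of depth ≤ k are the 3 constants together with each function applied to depth-≤(k−1) tuples, so N_k = 3 + N_{k-1} + N_{k-1}^2.
  N_0 = 3
  N_1 = 3 + 3 + 3^2 = 15
So there are 15 ground terms available for substitution.
The body mentions the single quantified variable w; since ground terms form a free algebra, no two substitutions collapse to the same formula.
Number of ground instances = 15.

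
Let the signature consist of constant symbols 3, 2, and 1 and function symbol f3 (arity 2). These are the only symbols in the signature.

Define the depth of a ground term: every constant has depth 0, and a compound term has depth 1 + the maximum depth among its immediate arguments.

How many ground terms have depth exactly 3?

Let N_k = |{terms of depth ≤ k}|. Then N_0 = 3 and N_k = 3 + N_{k-1}^2 for k ≥ 1 (one summand per function symbol, arity giving the exponent).
N_0 = 3
N_1 = 3 + 3^2 = 12
N_2 = 3 + 12^2 = 147
N_3 = 3 + 147^2 = 21612
Terms of depth exactly 3: N_3 − N_2 = 21612 − 147 = 21465.

21465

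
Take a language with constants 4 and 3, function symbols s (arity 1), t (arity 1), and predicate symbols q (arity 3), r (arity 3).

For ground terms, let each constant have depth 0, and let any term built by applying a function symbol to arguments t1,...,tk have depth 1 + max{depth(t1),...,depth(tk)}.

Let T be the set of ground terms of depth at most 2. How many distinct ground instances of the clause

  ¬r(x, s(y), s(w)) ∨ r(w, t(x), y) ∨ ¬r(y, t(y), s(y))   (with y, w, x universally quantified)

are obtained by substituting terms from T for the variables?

2744

Ground terms of depth ≤ 2:
  Count level by level. With function symbols s/1, t/1, the terms of depth ≤ k are the 2 constants together with each function applied to depth-≤(k−1) tuples, so N_k = 2 + N_{k-1} + N_{k-1}.
  N_0 = 2
  N_1 = 2 + 2 + 2 = 6
  N_2 = 2 + 6 + 6 = 14
So there are 14 ground terms available for substitution.
The body mentions every one of the 3 quantified variables; since ground terms form a free algebra, no two substitutions collapse to the same formula.
Number of ground instances = 14^3 = 2744.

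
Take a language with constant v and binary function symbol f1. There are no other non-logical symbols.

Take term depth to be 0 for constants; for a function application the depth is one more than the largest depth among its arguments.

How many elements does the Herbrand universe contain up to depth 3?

Write N_k for the number of ground terms of depth ≤ k. A term of depth ≤ k is either a constant or a function symbol applied to arguments of depth ≤ k−1, so N_k = 1 + N_{k-1}^2.
N_0 = 1
N_1 = 1 + 1^2 = 2
N_2 = 1 + 2^2 = 5
N_3 = 1 + 5^2 = 26

26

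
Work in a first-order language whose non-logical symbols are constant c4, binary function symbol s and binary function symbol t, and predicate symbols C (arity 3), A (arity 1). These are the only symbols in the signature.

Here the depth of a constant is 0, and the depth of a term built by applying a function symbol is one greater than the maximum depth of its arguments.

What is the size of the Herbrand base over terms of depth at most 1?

30

First count ground terms of depth ≤ 1.
Let N_k = |{terms of depth ≤ k}|. Then N_0 = 1 and N_k = 1 + N_{k-1}^2 + N_{k-1}^2 for k ≥ 1 (one summand per function symbol, arity giving the exponent).
N_0 = 1
N_1 = 1 + 1^2 + 1^2 = 3
Explicitly: c4, s(c4, c4), t(c4, c4).
So |H| = 3.
Each predicate of arity r yields |H|^r ground atoms (one per choice of an r-tuple from H):
  C: 3^3 = 27;  A: 3
Total ground atoms: 27 + 3 = 30.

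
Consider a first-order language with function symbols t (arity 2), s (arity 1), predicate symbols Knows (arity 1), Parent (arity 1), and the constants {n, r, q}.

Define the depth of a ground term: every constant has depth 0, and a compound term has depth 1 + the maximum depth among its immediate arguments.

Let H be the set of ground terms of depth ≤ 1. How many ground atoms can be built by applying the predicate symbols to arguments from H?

30

First count ground terms of depth ≤ 1.
Write N_k for the number of ground terms of depth ≤ k. A term of depth ≤ k is either a constant or a function symbol applied to arguments of depth ≤ k−1, so N_k = 3 + N_{k-1}^2 + N_{k-1}.
N_0 = 3
N_1 = 3 + 3^2 + 3 = 15
So |H| = 15.
For each predicate symbol, the number of ground atoms is |H| raised to its arity; summing:
  Knows: 15;  Parent: 15
Total ground atoms: 15 + 15 = 30.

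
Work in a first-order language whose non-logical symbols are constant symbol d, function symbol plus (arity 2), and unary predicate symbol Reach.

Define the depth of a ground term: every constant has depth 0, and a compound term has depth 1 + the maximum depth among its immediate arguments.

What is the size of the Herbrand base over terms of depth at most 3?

26

First count ground terms of depth ≤ 3.
If N_k denotes the number of depth-≤k ground terms, the 1 constant gives N_0 = 1, and each function symbol of arity r contributes N_{k-1}^r new terms at level k: N_k = 1 + N_{k-1}^2.
N_0 = 1
N_1 = 1 + 1^2 = 2
N_2 = 1 + 2^2 = 5
N_3 = 1 + 5^2 = 26
So |H| = 26.
Each predicate of arity r yields |H|^r ground atoms (one per choice of an r-tuple from H):
  Reach: 26
Total ground atoms: 26.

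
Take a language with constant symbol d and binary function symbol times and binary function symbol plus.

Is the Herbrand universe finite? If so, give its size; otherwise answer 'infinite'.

infinite

The signature has at least one function symbol (times, arity 2) and at least one constant (d).
Iterating times gives infinitely many distinct ground terms: d, times(d, d), times(times(d, d), times(d, d)), ...
So the Herbrand universe is infinite.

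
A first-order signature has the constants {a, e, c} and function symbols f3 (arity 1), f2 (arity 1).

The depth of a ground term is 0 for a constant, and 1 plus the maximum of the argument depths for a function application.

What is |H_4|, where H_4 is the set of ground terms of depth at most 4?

93

Let N_k count ground terms of depth at most k. Each non-constant term of depth ≤ k is some function symbol applied to depth-≤(k−1) arguments, giving N_k = 3 + N_{k-1} + N_{k-1}.
N_0 = 3
N_1 = 3 + 3 + 3 = 9
N_2 = 3 + 9 + 9 = 21
N_3 = 3 + 21 + 21 = 45
N_4 = 3 + 45 + 45 = 93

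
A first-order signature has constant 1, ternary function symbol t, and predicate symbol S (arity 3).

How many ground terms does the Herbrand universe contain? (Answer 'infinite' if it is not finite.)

The signature has at least one function symbol (t, arity 3) and at least one constant (1).
Iterating t gives infinitely many distinct ground terms: 1, t(1, 1, 1), t(t(1, 1, 1), t(1, 1, 1), t(1, 1, 1)), ...
So the Herbrand universe is infinite.

infinite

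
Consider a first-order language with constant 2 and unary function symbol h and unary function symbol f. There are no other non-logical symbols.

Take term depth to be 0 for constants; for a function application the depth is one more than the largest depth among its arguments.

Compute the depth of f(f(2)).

2

depth(f(2)) = 1 + depth(2) = 1 + 0 = 1
depth(f(f(2))) = 1 + depth(f(2)) = 1 + 1 = 2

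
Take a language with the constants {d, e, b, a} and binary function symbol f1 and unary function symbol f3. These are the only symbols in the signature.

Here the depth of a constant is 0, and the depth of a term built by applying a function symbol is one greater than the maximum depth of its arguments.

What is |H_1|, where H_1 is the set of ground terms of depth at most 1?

24

Let N_k = |{terms of depth ≤ k}|. Then N_0 = 4 and N_k = 4 + N_{k-1}^2 + N_{k-1} for k ≥ 1 (one summand per function symbol, arity giving the exponent).
N_0 = 4
N_1 = 4 + 4^2 + 4 = 24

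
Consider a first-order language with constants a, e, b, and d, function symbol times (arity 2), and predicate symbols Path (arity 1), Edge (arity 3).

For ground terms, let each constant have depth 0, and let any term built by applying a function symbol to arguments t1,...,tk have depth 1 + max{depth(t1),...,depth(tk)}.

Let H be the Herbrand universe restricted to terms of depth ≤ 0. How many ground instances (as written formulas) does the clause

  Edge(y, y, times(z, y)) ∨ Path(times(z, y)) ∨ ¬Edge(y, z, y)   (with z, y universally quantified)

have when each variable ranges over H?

16

Ground terms of depth ≤ 0:
  Count level by level. With function symbols times/2, the terms of depth ≤ k are the 4 constants together with each function applied to depth-≤(k−1) tuples, so N_k = 4 + N_{k-1}^2.
  N_0 = 4
  Explicitly: a, e, b, d.
So there are 4 ground terms available for substitution.
There are 2 variables to instantiate (z, y), each occurring in at least one literal, so different choices give different ground instances.
Number of ground instances = 4^2 = 16.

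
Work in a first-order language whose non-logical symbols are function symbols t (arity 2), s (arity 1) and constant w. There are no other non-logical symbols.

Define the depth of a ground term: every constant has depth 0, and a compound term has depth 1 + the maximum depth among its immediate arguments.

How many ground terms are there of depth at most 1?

3

Write N_k for the number of ground terms of depth ≤ k. A term of depth ≤ k is either a constant or a function symbol applied to arguments of depth ≤ k−1, so N_k = 1 + N_{k-1}^2 + N_{k-1}.
N_0 = 1
N_1 = 1 + 1^2 + 1 = 3
Explicitly: w, t(w, w), s(w).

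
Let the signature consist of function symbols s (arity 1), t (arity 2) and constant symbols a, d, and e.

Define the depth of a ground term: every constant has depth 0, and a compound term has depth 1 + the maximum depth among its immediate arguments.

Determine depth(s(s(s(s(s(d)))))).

5

depth(s(d)) = 1 + depth(d) = 1 + 0 = 1
depth(s(s(d))) = 1 + depth(s(d)) = 1 + 1 = 2
depth(s(s(s(d)))) = 1 + depth(s(s(d))) = 1 + 2 = 3
depth(s(s(s(s(d))))) = 1 + depth(s(s(s(d)))) = 1 + 3 = 4
depth(s(s(s(s(s(d)))))) = 1 + depth(s(s(s(s(d))))) = 1 + 4 = 5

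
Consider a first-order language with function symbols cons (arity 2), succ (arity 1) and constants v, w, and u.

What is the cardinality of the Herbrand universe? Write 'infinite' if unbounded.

infinite

The signature has at least one function symbol (cons, arity 2) and at least one constant (v).
Iterating cons gives infinitely many distinct ground terms: v, cons(v, v), cons(cons(v, v), cons(v, v)), ...
So the Herbrand universe is infinite.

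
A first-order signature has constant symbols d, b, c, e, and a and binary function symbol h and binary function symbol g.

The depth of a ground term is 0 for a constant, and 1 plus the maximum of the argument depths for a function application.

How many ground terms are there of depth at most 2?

Count level by level. With function symbols h/2, g/2, the terms of depth ≤ k are the 5 constants together with each function applied to depth-≤(k−1) tuples, so N_k = 5 + N_{k-1}^2 + N_{k-1}^2.
N_0 = 5
N_1 = 5 + 5^2 + 5^2 = 55
N_2 = 5 + 55^2 + 55^2 = 6055

6055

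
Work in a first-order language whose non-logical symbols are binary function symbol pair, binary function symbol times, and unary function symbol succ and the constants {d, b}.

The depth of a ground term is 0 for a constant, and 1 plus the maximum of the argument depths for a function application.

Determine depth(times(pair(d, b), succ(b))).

depth(pair(d, b)) = 1 + max(0, 0) = 1
depth(succ(b)) = 1 + depth(b) = 1 + 0 = 1
depth(times(pair(d, b), succ(b))) = 1 + max(1, 1) = 2

2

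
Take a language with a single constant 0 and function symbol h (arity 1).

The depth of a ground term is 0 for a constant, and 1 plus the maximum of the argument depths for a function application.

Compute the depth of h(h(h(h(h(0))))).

5

depth(h(0)) = 1 + depth(0) = 1 + 0 = 1
depth(h(h(0))) = 1 + depth(h(0)) = 1 + 1 = 2
depth(h(h(h(0)))) = 1 + depth(h(h(0))) = 1 + 2 = 3
depth(h(h(h(h(0))))) = 1 + depth(h(h(h(0)))) = 1 + 3 = 4
depth(h(h(h(h(h(0)))))) = 1 + depth(h(h(h(h(0))))) = 1 + 4 = 5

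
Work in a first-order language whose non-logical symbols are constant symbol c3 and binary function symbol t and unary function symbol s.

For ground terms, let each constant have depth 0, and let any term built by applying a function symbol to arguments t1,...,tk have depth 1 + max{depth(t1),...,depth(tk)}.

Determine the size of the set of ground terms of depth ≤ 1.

Write N_k for the number of ground terms of depth ≤ k. A term of depth ≤ k is either a constant or a function symbol applied to arguments of depth ≤ k−1, so N_k = 1 + N_{k-1}^2 + N_{k-1}.
N_0 = 1
N_1 = 1 + 1^2 + 1 = 3
Explicitly: c3, t(c3, c3), s(c3).

3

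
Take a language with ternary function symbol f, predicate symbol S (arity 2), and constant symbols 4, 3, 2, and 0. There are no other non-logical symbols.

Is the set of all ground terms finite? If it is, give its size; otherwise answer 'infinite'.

The signature has at least one function symbol (f, arity 3) and at least one constant (4).
Iterating f gives infinitely many distinct ground terms: 4, f(4, 4, 4), f(f(4, 4, 4), f(4, 4, 4), f(4, 4, 4)), ...
So the Herbrand universe is infinite.

infinite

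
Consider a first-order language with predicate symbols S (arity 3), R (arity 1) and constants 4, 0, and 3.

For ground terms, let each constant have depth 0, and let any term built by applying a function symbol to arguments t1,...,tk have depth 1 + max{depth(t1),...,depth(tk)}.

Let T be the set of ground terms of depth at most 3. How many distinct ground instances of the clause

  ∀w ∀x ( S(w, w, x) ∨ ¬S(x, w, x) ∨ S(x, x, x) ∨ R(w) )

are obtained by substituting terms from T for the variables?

9

Ground terms of depth ≤ 3:
  With no function symbols every ground term is a constant, so there are exactly 3 ground terms at every depth bound.
  N_0 = 3
  N_1 = 3
  N_2 = 3
  N_3 = 3
  Explicitly: 4, 0, 3.
So there are 3 ground terms available for substitution.
The clause has 2 distinct variables (w, x), each appearing in the body. In the free term algebra distinct substitutions yield syntactically distinct ground instances.
Number of ground instances = 3^2 = 9.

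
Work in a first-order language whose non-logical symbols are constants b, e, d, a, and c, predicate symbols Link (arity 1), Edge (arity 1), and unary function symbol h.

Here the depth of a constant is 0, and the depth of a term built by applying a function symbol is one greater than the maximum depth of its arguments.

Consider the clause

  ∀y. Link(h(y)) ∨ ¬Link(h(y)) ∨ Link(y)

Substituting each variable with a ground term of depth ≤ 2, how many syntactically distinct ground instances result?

15

Ground terms of depth ≤ 2:
  If N_k denotes the number of depth-≤k ground terms, the 5 constants give N_0 = 5, and each function symbol of arity r contributes N_{k-1}^r new terms at level k: N_k = 5 + N_{k-1}.
  N_0 = 5
  N_1 = 5 + 5 = 10
  N_2 = 5 + 10 = 15
So there are 15 ground terms available for substitution.
The body mentions the single quantified variable y; since ground terms form a free algebra, no two substitutions collapse to the same formula.
Number of ground instances = 15.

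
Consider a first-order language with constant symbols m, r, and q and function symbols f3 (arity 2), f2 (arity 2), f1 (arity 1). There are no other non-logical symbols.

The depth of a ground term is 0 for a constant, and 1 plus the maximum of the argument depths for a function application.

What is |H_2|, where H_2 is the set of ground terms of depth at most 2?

Let N_k = |{terms of depth ≤ k}|. Then N_0 = 3 and N_k = 3 + N_{k-1}^2 + N_{k-1}^2 + N_{k-1} for k ≥ 1 (one summand per function symbol, arity giving the exponent).
N_0 = 3
N_1 = 3 + 3^2 + 3^2 + 3 = 24
N_2 = 3 + 24^2 + 24^2 + 24 = 1179

1179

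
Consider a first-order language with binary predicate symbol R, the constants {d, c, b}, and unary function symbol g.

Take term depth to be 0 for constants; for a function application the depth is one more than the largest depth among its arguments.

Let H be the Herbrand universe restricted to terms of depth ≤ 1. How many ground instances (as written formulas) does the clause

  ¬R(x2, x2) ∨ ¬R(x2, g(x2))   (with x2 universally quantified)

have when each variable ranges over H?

Ground terms of depth ≤ 1:
  Let N_k = |{terms of depth ≤ k}|. Then N_0 = 3 and N_k = 3 + N_{k-1} for k ≥ 1 (one summand per function symbol, arity giving the exponent).
  N_0 = 3
  N_1 = 3 + 3 = 6
So there are 6 ground terms available for substitution.
There is 1 variable to instantiate (x2),  occurring in at least one literal, so different choices give different ground instances.
Number of ground instances = 6.

6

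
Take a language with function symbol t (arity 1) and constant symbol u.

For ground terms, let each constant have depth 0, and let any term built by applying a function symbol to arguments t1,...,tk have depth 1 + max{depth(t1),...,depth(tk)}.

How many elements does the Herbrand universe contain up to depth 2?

3

Let N_k = |{terms of depth ≤ k}|. Then N_0 = 1 and N_k = 1 + N_{k-1} for k ≥ 1 (one summand per function symbol, arity giving the exponent).
N_0 = 1
N_1 = 1 + 1 = 2
N_2 = 1 + 2 = 3
Explicitly: u, t(u), t(t(u)).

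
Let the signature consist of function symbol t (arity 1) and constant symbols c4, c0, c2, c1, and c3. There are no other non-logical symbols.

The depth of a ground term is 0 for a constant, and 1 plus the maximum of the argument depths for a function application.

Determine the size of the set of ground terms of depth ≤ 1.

10

Let N_k = |{terms of depth ≤ k}|. Then N_0 = 5 and N_k = 5 + N_{k-1} for k ≥ 1 (one summand per function symbol, arity giving the exponent).
N_0 = 5
N_1 = 5 + 5 = 10
Explicitly: c4, c0, c2, c1, c3, t(c4), t(c0), t(c2), t(c1), t(c3).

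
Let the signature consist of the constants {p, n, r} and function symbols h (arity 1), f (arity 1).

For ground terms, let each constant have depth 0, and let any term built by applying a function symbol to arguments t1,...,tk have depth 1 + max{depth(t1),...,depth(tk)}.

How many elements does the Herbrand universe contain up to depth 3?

Let N_k count ground terms of depth at most k. Each non-constant term of depth ≤ k is some function symbol applied to depth-≤(k−1) arguments, giving N_k = 3 + N_{k-1} + N_{k-1}.
N_0 = 3
N_1 = 3 + 3 + 3 = 9
N_2 = 3 + 9 + 9 = 21
N_3 = 3 + 21 + 21 = 45

45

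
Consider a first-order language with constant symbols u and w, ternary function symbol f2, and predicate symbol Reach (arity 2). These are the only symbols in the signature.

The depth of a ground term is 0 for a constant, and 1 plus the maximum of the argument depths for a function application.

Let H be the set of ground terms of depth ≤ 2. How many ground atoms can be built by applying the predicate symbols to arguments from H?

1004004

First count ground terms of depth ≤ 2.
Count level by level. With function symbols f2/3, the terms of depth ≤ k are the 2 constants together with each function applied to depth-≤(k−1) tuples, so N_k = 2 + N_{k-1}^3.
N_0 = 2
N_1 = 2 + 2^3 = 10
N_2 = 2 + 10^3 = 1002
So |H| = 1002.
Each predicate of arity r yields |H|^r ground atoms (one per choice of an r-tuple from H):
  Reach: 1002^2 = 1004004
Total ground atoms: 1004004.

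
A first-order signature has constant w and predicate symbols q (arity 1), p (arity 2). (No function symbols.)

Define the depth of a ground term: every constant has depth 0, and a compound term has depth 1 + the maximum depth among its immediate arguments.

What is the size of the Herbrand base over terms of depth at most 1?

2

First count ground terms of depth ≤ 1.
With no function symbols every ground term is a constant, so there is exactly 1 ground term at every depth bound.
N_0 = 1
N_1 = 1
Explicitly: w.
So |H| = 1.
Each predicate of arity r yields |H|^r ground atoms (one per choice of an r-tuple from H):
  q: 1;  p: 1^2 = 1
Total ground atoms: 1 + 1 = 2.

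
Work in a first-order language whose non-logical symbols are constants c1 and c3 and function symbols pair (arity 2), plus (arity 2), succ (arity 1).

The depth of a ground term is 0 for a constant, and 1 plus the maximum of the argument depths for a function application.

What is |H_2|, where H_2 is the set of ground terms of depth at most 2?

Count level by level. With function symbols pair/2, plus/2, succ/1, the terms of depth ≤ k are the 2 constants together with each function applied to depth-≤(k−1) tuples, so N_k = 2 + N_{k-1}^2 + N_{k-1}^2 + N_{k-1}.
N_0 = 2
N_1 = 2 + 2^2 + 2^2 + 2 = 12
N_2 = 2 + 12^2 + 12^2 + 12 = 302

302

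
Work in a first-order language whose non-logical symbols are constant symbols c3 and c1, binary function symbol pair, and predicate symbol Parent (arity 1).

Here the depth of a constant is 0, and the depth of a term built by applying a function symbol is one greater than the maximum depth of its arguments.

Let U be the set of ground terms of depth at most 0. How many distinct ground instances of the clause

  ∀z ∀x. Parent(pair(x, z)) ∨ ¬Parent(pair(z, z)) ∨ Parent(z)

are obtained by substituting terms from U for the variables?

4

Ground terms of depth ≤ 0:
  Let N_k = |{terms of depth ≤ k}|. Then N_0 = 2 and N_k = 2 + N_{k-1}^2 for k ≥ 1 (one summand per function symbol, arity giving the exponent).
  N_0 = 2
So there are 2 ground terms available for substitution.
The body mentions every one of the 2 quantified variables; since ground terms form a free algebra, no two substitutions collapse to the same formula.
Number of ground instances = 2^2 = 4.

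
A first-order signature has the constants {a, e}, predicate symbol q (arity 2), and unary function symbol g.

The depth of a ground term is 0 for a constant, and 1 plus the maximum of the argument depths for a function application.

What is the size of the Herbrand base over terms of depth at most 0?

4

First count ground terms of depth ≤ 0.
Count level by level. With function symbols g/1, the terms of depth ≤ k are the 2 constants together with each function applied to depth-≤(k−1) tuples, so N_k = 2 + N_{k-1}.
N_0 = 2
Explicitly: a, e.
So |H| = 2.
For each predicate symbol, the number of ground atoms is |H| raised to its arity; summing:
  q: 2^2 = 4
Total ground atoms: 4.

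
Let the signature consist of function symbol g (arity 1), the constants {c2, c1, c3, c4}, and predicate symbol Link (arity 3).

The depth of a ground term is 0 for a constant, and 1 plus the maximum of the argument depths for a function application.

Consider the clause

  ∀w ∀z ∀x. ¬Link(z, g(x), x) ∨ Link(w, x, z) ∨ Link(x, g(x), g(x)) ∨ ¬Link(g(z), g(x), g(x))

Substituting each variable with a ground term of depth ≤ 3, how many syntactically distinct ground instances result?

Ground terms of depth ≤ 3:
  Let N_k count ground terms of depth at most k. Each non-constant term of depth ≤ k is some function symbol applied to depth-≤(k−1) arguments, giving N_k = 4 + N_{k-1}.
  N_0 = 4
  N_1 = 4 + 4 = 8
  N_2 = 4 + 8 = 12
  N_3 = 4 + 12 = 16
So there are 16 ground terms available for substitution.
The body mentions every one of the 3 quantified variables; since ground terms form a free algebra, no two substitutions collapse to the same formula.
Number of ground instances = 16^3 = 4096.

4096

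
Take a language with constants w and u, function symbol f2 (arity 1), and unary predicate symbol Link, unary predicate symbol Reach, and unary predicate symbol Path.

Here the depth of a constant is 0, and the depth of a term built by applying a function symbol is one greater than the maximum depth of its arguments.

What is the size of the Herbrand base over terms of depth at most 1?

First count ground terms of depth ≤ 1.
Write N_k for the number of ground terms of depth ≤ k. A term of depth ≤ k is either a constant or a function symbol applied to arguments of depth ≤ k−1, so N_k = 2 + N_{k-1}.
N_0 = 2
N_1 = 2 + 2 = 4
So |H| = 4.
For each predicate symbol, the number of ground atoms is |H| raised to its arity; summing:
  Link: 4;  Reach: 4;  Path: 4
Total ground atoms: 4 + 4 + 4 = 12.

12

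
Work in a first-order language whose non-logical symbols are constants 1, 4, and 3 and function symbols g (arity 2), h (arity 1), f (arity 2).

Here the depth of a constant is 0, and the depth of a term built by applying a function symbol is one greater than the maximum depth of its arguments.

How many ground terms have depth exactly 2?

1155

Count level by level. With function symbols g/2, h/1, f/2, the terms of depth ≤ k are the 3 constants together with each function applied to depth-≤(k−1) tuples, so N_k = 3 + N_{k-1}^2 + N_{k-1} + N_{k-1}^2.
N_0 = 3
N_1 = 3 + 3^2 + 3 + 3^2 = 24
N_2 = 3 + 24^2 + 24 + 24^2 = 1179
Terms of depth exactly 2: N_2 − N_1 = 1179 − 24 = 1155.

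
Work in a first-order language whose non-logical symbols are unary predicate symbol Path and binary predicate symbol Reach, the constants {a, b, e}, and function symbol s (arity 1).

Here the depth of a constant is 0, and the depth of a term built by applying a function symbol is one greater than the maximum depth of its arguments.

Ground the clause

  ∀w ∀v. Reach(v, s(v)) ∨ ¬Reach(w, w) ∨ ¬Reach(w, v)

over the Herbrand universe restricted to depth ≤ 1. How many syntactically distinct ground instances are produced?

Ground terms of depth ≤ 1:
  Count level by level. With function symbols s/1, the terms of depth ≤ k are the 3 constants together with each function applied to depth-≤(k−1) tuples, so N_k = 3 + N_{k-1}.
  N_0 = 3
  N_1 = 3 + 3 = 6
  Explicitly: a, b, e, s(a), s(b), s(e).
So there are 6 ground terms available for substitution.
There are 2 variables to instantiate (w, v), each occurring in at least one literal, so different choices give different ground instances.
Number of ground instances = 6^2 = 36.

36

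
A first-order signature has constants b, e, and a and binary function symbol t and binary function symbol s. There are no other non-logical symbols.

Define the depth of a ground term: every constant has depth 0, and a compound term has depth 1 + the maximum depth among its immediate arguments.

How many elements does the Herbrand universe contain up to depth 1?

21

Count level by level. With function symbols t/2, s/2, the terms of depth ≤ k are the 3 constants together with each function applied to depth-≤(k−1) tuples, so N_k = 3 + N_{k-1}^2 + N_{k-1}^2.
N_0 = 3
N_1 = 3 + 3^2 + 3^2 = 21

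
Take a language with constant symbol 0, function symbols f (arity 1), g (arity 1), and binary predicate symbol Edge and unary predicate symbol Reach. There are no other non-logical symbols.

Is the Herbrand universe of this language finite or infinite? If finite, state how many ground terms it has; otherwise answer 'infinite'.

infinite

The signature has at least one function symbol (f, arity 1) and at least one constant (0).
Iterating f gives infinitely many distinct ground terms: 0, f(0), f(f(0)), ...
So the Herbrand universe is infinite.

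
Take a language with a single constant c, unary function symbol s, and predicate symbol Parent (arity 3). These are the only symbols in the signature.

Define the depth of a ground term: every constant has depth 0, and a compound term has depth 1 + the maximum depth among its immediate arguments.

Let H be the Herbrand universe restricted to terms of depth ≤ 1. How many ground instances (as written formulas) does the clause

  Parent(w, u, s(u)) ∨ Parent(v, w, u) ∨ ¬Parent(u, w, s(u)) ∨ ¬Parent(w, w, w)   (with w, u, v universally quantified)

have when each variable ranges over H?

8

Ground terms of depth ≤ 1:
  If N_k denotes the number of depth-≤k ground terms, the 1 constant gives N_0 = 1, and each function symbol of arity r contributes N_{k-1}^r new terms at level k: N_k = 1 + N_{k-1}.
  N_0 = 1
  N_1 = 1 + 1 = 2
  Explicitly: c, s(c).
So there are 2 ground terms available for substitution.
The body mentions every one of the 3 quantified variables; since ground terms form a free algebra, no two substitutions collapse to the same formula.
Number of ground instances = 2^3 = 8.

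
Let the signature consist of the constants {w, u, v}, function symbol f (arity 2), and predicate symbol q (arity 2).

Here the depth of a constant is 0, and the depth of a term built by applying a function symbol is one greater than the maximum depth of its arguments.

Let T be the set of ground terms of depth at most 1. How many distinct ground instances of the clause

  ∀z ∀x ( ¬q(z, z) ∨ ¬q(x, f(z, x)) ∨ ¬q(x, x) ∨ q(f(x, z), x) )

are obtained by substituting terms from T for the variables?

Ground terms of depth ≤ 1:
  If N_k denotes the number of depth-≤k ground terms, the 3 constants give N_0 = 3, and each function symbol of arity r contributes N_{k-1}^r new terms at level k: N_k = 3 + N_{k-1}^2.
  N_0 = 3
  N_1 = 3 + 3^2 = 12
So there are 12 ground terms available for substitution.
The clause has 2 distinct variables (z, x), each appearing in the body. In the free term algebra distinct substitutions yield syntactically distinct ground instances.
Number of ground instances = 12^2 = 144.

144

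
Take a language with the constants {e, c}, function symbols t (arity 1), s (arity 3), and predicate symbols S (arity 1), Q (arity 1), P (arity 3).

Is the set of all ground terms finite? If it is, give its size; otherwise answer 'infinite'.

infinite

The signature has at least one function symbol (t, arity 1) and at least one constant (e).
Iterating t gives infinitely many distinct ground terms: e, t(e), t(t(e)), ...
So the Herbrand universe is infinite.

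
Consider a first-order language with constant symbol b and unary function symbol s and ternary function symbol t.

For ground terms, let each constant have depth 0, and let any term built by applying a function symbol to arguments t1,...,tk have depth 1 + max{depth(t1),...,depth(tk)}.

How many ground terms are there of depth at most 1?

Let N_k = |{terms of depth ≤ k}|. Then N_0 = 1 and N_k = 1 + N_{k-1} + N_{k-1}^3 for k ≥ 1 (one summand per function symbol, arity giving the exponent).
N_0 = 1
N_1 = 1 + 1 + 1^3 = 3

3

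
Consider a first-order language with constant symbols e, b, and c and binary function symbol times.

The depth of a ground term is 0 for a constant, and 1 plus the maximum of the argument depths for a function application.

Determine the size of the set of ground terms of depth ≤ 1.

12

Let N_k = |{terms of depth ≤ k}|. Then N_0 = 3 and N_k = 3 + N_{k-1}^2 for k ≥ 1 (one summand per function symbol, arity giving the exponent).
N_0 = 3
N_1 = 3 + 3^2 = 12
Explicitly: e, b, c, times(e, e), times(e, b), times(e, c), times(b, e), times(b, b), times(b, c), times(c, e), times(c, b), times(c, c).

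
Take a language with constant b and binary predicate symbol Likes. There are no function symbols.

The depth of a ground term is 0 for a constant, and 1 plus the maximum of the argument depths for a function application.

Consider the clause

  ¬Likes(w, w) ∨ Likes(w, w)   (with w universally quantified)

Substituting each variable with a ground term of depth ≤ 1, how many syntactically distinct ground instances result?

1

Ground terms of depth ≤ 1:
  With no function symbols every ground term is a constant, so there is exactly 1 ground term at every depth bound.
  N_0 = 1
  N_1 = 1
  Explicitly: b.
So there is exactly 1 ground term available for substitution.
The variable w ranges independently over the available ground terms, and distinct assignments produce distinct instances.
Number of ground instances = 1.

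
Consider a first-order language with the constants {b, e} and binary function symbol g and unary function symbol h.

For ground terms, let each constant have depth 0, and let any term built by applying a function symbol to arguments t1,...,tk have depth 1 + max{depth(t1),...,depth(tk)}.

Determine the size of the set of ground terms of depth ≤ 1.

Let N_k = |{terms of depth ≤ k}|. Then N_0 = 2 and N_k = 2 + N_{k-1}^2 + N_{k-1} for k ≥ 1 (one summand per function symbol, arity giving the exponent).
N_0 = 2
N_1 = 2 + 2^2 + 2 = 8
Explicitly: b, e, g(b, b), g(b, e), g(e, b), g(e, e), h(b), h(e).

8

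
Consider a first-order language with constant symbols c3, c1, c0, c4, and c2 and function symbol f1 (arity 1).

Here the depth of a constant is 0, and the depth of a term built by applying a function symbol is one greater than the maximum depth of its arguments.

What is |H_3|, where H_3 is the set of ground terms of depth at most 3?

20

Write N_k for the number of ground terms of depth ≤ k. A term of depth ≤ k is either a constant or a function symbol applied to arguments of depth ≤ k−1, so N_k = 5 + N_{k-1}.
N_0 = 5
N_1 = 5 + 5 = 10
N_2 = 5 + 10 = 15
N_3 = 5 + 15 = 20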